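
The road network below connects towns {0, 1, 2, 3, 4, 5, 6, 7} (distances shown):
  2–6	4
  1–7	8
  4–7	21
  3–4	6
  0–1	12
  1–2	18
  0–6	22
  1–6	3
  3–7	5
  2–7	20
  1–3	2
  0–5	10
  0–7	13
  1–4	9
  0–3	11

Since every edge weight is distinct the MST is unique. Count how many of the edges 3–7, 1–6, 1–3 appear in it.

Sort edges by weight, then run Kruskal:
1–3 (2): add — endpoints in different components.
1–6 (3): add — endpoints in different components.
2–6 (4): add — endpoints in different components.
3–7 (5): add — endpoints in different components.
3–4 (6): add — endpoints in different components.
1–7 (8): skip — 1 and 7 already connected.
1–4 (9): skip — 1 and 4 already connected.
0–5 (10): add — endpoints in different components.
0–3 (11): add — endpoints in different components.
MST edge set: {1–3, 1–6, 2–6, 3–7, 3–4, 0–5, 0–3}.
Of the listed edges, {3–7, 1–6, 1–3} are in the MST → 3.

3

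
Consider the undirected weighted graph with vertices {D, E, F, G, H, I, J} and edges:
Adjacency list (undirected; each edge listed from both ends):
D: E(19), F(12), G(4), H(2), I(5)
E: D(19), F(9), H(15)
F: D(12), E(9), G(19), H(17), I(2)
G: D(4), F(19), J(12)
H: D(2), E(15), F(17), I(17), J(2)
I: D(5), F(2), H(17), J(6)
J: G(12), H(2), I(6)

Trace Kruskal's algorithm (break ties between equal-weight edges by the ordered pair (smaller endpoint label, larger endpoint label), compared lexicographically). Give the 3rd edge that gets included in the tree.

H-J

Kruskal: consider edges lightest-first.
D H (2): add — endpoints in different components.
F I (2): add — endpoints in different components.
H J (2): add — endpoints in different components.
D G (4): add — endpoints in different components.
D I (5): add — endpoints in different components.
I J (6): skip — I and J already connected.
E F (9): add — endpoints in different components.
The 3rd edge added is H J.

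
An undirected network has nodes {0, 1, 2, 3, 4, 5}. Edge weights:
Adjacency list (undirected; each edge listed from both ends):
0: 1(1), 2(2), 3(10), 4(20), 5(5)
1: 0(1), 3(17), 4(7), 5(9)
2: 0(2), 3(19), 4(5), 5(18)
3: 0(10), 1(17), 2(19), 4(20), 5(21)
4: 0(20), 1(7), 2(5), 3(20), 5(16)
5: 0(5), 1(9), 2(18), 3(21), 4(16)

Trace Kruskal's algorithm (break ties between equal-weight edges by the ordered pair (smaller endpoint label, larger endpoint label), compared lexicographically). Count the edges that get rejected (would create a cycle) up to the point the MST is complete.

Kruskal: consider edges lightest-first.
0 1 (1): add — endpoints in different components.
0 2 (2): add — endpoints in different components.
0 5 (5): add — endpoints in different components.
2 4 (5): add — endpoints in different components.
1 4 (7): skip — 1 and 4 already connected.
1 5 (9): skip — 1 and 5 already connected.
0 3 (10): add — endpoints in different components.
Edges rejected before the tree was complete: 2.

2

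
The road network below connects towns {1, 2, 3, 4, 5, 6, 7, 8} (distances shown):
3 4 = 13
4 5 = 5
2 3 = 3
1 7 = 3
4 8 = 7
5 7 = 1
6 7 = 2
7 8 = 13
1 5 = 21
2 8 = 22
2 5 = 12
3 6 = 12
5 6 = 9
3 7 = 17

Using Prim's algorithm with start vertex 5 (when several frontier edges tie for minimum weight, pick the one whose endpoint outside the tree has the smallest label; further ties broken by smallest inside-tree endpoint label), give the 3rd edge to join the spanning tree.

1-7

Grow the tree from 5 using Prim:
Step 1: frontier [5 7 1, 4 5 5, 5 6 9, 2 5 12, 1 5 21] → take 5 7 (1); add 7.
Step 2: frontier [4 5 5, 5 6 9, 2 5 12, 1 5 21, 6 7 2, 1 7 3, 7 8 13, 3 7 17] → take 6 7 (2); add 6.
Step 3: frontier [4 5 5, 2 5 12, 1 5 21, 3 6 12, 1 7 3, 7 8 13, 3 7 17] → take 1 7 (3); add 1.
Step 4: frontier [4 5 5, 2 5 12, 3 6 12, 7 8 13, 3 7 17] → take 4 5 (5); add 4.
Step 5: frontier [4 8 7, 3 4 13, 2 5 12, 3 6 12, 7 8 13, 3 7 17] → take 4 8 (7); add 8.
Step 6: frontier [3 4 13, 2 5 12, 3 6 12, 3 7 17, 2 8 22] → take 2 5 (12); add 2.
Step 7: frontier [2 3 3, 3 4 13, 3 6 12, 3 7 17] → take 2 3 (3); add 3.
The 3rd edge added is 1 7.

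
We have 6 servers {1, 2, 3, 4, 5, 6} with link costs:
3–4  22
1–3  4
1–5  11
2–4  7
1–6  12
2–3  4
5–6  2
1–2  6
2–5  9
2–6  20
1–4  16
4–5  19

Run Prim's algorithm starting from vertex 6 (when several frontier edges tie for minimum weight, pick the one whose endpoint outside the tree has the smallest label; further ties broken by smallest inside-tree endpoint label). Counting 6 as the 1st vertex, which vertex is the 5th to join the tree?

1

Prim's algorithm from 6:
Step 1: cheapest edge leaving the tree is 5–6 (2); add 5.
Step 2: cheapest edge leaving the tree is 2–5 (9); add 2.
Step 3: cheapest edge leaving the tree is 2–3 (4); add 3.
Step 4: cheapest edge leaving the tree is 1–3 (4); add 1.
Step 5: cheapest edge leaving the tree is 2–4 (7); add 4.
Vertex order: 6, 5, 2, 3, 1, 4. The 5th vertex is 1.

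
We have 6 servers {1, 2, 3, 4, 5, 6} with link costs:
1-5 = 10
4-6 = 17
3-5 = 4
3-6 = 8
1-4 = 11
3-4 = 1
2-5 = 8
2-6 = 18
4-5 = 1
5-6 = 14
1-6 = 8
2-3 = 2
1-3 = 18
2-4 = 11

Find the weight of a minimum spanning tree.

20

Grow the tree from 1 using Prim:
Step 1: cheapest edge leaving the tree is 1-6 (8); add 6.
Step 2: cheapest edge leaving the tree is 3-6 (8); add 3.
Step 3: cheapest edge leaving the tree is 3-4 (1); add 4.
Step 4: cheapest edge leaving the tree is 4-5 (1); add 5.
Step 5: cheapest edge leaving the tree is 2-3 (2); add 2.
MST edges: 1-6, 3-6, 3-4, 4-5, 2-3; total weight 8+8+1+1+2 = 20.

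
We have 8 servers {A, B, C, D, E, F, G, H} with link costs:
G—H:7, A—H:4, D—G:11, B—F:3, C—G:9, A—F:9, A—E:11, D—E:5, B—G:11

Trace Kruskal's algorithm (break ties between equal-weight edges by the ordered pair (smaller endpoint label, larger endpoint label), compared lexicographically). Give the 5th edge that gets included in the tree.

Kruskal: consider edges lightest-first.
B—F (3): add — endpoints in different components.
A—H (4): add — endpoints in different components.
D—E (5): add — endpoints in different components.
G—H (7): add — endpoints in different components.
A—F (9): add — endpoints in different components.
C—G (9): add — endpoints in different components.
A—E (11): add — endpoints in different components.
The 5th edge added is A—F.

A-F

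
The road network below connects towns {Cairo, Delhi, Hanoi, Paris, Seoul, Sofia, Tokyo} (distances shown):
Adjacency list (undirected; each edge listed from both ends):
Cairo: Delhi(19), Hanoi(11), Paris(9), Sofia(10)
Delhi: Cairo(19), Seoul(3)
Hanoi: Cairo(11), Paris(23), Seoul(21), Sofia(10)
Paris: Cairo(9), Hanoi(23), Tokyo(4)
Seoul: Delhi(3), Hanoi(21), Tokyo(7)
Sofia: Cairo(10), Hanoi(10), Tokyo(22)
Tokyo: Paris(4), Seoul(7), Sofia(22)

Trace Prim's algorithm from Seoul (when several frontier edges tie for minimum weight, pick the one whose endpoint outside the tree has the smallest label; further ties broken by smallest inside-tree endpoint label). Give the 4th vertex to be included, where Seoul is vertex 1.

Prim's algorithm from Seoul:
Step 1: frontier [Delhi—Seoul 3, Seoul—Tokyo 7, Hanoi—Seoul 21] → take Delhi—Seoul (3); add Delhi.
Step 2: frontier [Cairo—Delhi 19, Seoul—Tokyo 7, Hanoi—Seoul 21] → take Seoul—Tokyo (7); add Tokyo.
Step 3: frontier [Cairo—Delhi 19, Hanoi—Seoul 21, Paris—Tokyo 4, Sofia—Tokyo 22] → take Paris—Tokyo (4); add Paris.
Step 4: frontier [Cairo—Delhi 19, Cairo—Paris 9, Hanoi—Paris 23, Hanoi—Seoul 21, Sofia—Tokyo 22] → take Cairo—Paris (9); add Cairo.
Step 5: frontier [Cairo—Sofia 10, Cairo—Hanoi 11, Hanoi—Paris 23, Hanoi—Seoul 21, Sofia—Tokyo 22] → take Cairo—Sofia (10); add Sofia.
Step 6: frontier [Cairo—Hanoi 11, Hanoi—Paris 23, Hanoi—Seoul 21, Hanoi—Sofia 10] → take Hanoi—Sofia (10); add Hanoi.
Vertex order: Seoul, Delhi, Tokyo, Paris, Cairo, Sofia, Hanoi. The 4th vertex is Paris.

Paris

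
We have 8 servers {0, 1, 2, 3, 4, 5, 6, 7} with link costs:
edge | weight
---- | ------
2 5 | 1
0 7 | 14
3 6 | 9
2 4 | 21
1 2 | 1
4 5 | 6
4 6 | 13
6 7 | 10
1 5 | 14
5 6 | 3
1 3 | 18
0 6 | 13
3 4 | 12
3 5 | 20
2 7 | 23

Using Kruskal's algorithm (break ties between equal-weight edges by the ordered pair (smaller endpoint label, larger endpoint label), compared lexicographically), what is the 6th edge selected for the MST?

Kruskal's algorithm — process edges by increasing weight (ties by edge label):
1 2 (1): add — endpoints in different components.
2 5 (1): add — endpoints in different components.
5 6 (3): add — endpoints in different components.
4 5 (6): add — endpoints in different components.
3 6 (9): add — endpoints in different components.
6 7 (10): add — endpoints in different components.
3 4 (12): skip — 3 and 4 already connected.
0 6 (13): add — endpoints in different components.
The 6th edge added is 6 7.

6-7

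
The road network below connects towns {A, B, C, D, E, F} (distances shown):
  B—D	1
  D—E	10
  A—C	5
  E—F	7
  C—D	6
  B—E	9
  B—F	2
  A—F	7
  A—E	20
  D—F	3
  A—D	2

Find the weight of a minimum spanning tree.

Kruskal's algorithm — process edges by increasing weight (ties by edge label):
B—D (1): add. Components now {A} {B,D} {C} {E} {F}
A—D (2): add. Components now {A,B,D} {C} {E} {F}
B—F (2): add. Components now {A,B,D,F} {C} {E}
D—F (3): skip — D and F already connected.
A—C (5): add. Components now {A,B,C,D,F} {E}
C—D (6): skip — C and D already connected.
A—F (7): skip — A and F already connected.
E—F (7): add. Components now {A,B,C,D,E,F}
MST edges: B—D, A—D, B—F, A—C, E—F; total weight 1+2+2+5+7 = 17.

17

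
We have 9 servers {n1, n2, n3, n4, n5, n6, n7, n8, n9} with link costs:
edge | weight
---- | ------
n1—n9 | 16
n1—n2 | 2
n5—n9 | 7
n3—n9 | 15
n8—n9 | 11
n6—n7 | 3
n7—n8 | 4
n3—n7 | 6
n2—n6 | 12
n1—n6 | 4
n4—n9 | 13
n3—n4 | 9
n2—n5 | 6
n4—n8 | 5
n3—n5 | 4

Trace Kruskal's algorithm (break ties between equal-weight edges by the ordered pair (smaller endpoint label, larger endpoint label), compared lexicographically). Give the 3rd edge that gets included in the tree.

n1-n6

Sort edges by weight, then run Kruskal:
n1—n2 (2): add — endpoints in different components.
n6—n7 (3): add — endpoints in different components.
n1—n6 (4): add — endpoints in different components.
n3—n5 (4): add — endpoints in different components.
n7—n8 (4): add — endpoints in different components.
n4—n8 (5): add — endpoints in different components.
n2—n5 (6): add — endpoints in different components.
n3—n7 (6): skip — n7 and n3 already connected.
n5—n9 (7): add — endpoints in different components.
The 3rd edge added is n1—n6.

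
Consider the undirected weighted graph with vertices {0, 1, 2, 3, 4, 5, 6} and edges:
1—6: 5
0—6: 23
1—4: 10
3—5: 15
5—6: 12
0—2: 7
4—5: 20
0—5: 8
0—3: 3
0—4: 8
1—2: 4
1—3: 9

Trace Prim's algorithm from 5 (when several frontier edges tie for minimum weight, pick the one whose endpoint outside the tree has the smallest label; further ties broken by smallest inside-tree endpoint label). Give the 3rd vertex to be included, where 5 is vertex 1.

Prim's algorithm from 5:
Step 1: cheapest edge leaving the tree is 0—5 (8); add 0.
Step 2: cheapest edge leaving the tree is 0—3 (3); add 3.
Step 3: cheapest edge leaving the tree is 0—2 (7); add 2.
Step 4: cheapest edge leaving the tree is 1—2 (4); add 1.
Step 5: cheapest edge leaving the tree is 1—6 (5); add 6.
Step 6: cheapest edge leaving the tree is 0—4 (8); add 4.
Vertex order: 5, 0, 3, 2, 1, 6, 4. The 3rd vertex is 3.

3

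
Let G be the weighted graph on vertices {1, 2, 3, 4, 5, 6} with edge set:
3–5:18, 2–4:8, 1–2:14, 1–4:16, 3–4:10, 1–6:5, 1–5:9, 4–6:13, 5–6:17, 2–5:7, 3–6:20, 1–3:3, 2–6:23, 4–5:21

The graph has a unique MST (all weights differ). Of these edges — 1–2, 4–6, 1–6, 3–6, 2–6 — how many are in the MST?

Kruskal's algorithm — process edges by increasing weight (ties by edge label):
1–3 (3): add — endpoints in different components.
1–6 (5): add — endpoints in different components.
2–5 (7): add — endpoints in different components.
2–4 (8): add — endpoints in different components.
1–5 (9): add — endpoints in different components.
MST edge set: {1–3, 1–6, 2–5, 2–4, 1–5}.
Of the listed edges, {1–6} are in the MST → 1.

1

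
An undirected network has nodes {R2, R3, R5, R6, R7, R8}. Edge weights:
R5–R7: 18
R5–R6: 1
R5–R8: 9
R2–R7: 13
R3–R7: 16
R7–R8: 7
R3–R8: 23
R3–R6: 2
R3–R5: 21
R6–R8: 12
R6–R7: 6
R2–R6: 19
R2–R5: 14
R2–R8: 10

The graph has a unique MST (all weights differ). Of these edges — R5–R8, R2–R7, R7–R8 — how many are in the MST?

Kruskal's algorithm — process edges by increasing weight (ties by edge label):
R5–R6 (1): add. Components now {R5,R6} {R3} {R2} {R8} {R7}
R3–R6 (2): add. Components now {R3,R5,R6} {R2} {R8} {R7}
R6–R7 (6): add. Components now {R3,R5,R6,R7} {R2} {R8}
R7–R8 (7): add. Components now {R3,R5,R6,R7,R8} {R2}
R5–R8 (9): skip — R5 and R8 already connected.
R2–R8 (10): add. Components now {R2,R3,R5,R6,R7,R8}
MST edge set: {R5–R6, R3–R6, R6–R7, R7–R8, R2–R8}.
Of the listed edges, {R7–R8} are in the MST → 1.

1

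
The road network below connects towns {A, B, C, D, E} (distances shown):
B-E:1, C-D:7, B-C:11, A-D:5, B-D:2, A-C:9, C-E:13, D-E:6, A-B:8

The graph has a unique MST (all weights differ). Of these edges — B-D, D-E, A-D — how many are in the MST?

2

Sort edges by weight, then run Kruskal:
B-E (1): add. Components now {A} {B,E} {C} {D}
B-D (2): add. Components now {A} {B,D,E} {C}
A-D (5): add. Components now {A,B,D,E} {C}
D-E (6): skip — D and E already connected.
C-D (7): add. Components now {A,B,C,D,E}
MST edge set: {B-E, B-D, A-D, C-D}.
Of the listed edges, {B-D, A-D} are in the MST → 2.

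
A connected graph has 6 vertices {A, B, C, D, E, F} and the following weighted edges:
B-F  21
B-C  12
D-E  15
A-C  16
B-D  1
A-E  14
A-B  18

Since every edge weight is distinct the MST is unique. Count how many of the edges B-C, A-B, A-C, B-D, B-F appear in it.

3

Kruskal's algorithm — process edges by increasing weight (ties by edge label):
B-D (1): add — endpoints in different components.
B-C (12): add — endpoints in different components.
A-E (14): add — endpoints in different components.
D-E (15): add — endpoints in different components.
A-C (16): skip — A and C already connected.
A-B (18): skip — A and B already connected.
B-F (21): add — endpoints in different components.
MST edge set: {B-D, B-C, A-E, D-E, B-F}.
Of the listed edges, {B-C, B-D, B-F} are in the MST → 3.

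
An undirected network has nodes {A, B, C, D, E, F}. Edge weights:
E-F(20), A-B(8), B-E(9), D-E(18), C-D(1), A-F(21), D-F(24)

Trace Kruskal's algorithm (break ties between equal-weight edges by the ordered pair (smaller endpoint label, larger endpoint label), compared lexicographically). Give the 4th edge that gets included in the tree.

Kruskal: consider edges lightest-first.
C-D (1): add — endpoints in different components.
A-B (8): add — endpoints in different components.
B-E (9): add — endpoints in different components.
D-E (18): add — endpoints in different components.
E-F (20): add — endpoints in different components.
The 4th edge added is D-E.

D-E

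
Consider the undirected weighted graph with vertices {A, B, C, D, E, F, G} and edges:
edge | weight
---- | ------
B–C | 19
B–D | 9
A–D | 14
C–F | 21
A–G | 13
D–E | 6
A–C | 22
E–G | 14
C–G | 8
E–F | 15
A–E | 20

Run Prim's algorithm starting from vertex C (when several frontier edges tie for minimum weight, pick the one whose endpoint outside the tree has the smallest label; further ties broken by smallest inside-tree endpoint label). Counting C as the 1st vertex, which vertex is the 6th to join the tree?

Grow the tree from C using Prim:
Step 1: cheapest edge leaving the tree is C–G (8); add G.
Step 2: cheapest edge leaving the tree is A–G (13); add A.
Step 3: cheapest edge leaving the tree is A–D (14); add D.
Step 4: cheapest edge leaving the tree is D–E (6); add E.
Step 5: cheapest edge leaving the tree is B–D (9); add B.
Step 6: cheapest edge leaving the tree is E–F (15); add F.
Vertex order: C, G, A, D, E, B, F. The 6th vertex is B.

B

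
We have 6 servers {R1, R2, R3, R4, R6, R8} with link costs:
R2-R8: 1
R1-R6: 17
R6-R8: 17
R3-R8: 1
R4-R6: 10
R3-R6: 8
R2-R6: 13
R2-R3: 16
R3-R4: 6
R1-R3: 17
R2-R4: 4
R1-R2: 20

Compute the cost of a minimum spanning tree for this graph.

31

Kruskal: consider edges lightest-first.
R2-R8 (1): add — endpoints in different components.
R3-R8 (1): add — endpoints in different components.
R2-R4 (4): add — endpoints in different components.
R3-R4 (6): skip — R4 and R3 already connected.
R3-R6 (8): add — endpoints in different components.
R4-R6 (10): skip — R4 and R6 already connected.
R2-R6 (13): skip — R6 and R2 already connected.
R2-R3 (16): skip — R3 and R2 already connected.
R1-R3 (17): add — endpoints in different components.
MST edges: R2-R8, R3-R8, R2-R4, R3-R6, R1-R3; total weight 1+1+4+8+17 = 31.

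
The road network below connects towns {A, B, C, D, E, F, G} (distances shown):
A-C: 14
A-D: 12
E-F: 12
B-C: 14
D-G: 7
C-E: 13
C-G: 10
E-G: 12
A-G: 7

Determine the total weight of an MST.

62

Prim, starting at C.
Step 1: cheapest edge leaving the tree is C-G (10); add G.
Step 2: cheapest edge leaving the tree is A-G (7); add A.
Step 3: cheapest edge leaving the tree is D-G (7); add D.
Step 4: cheapest edge leaving the tree is E-G (12); add E.
Step 5: cheapest edge leaving the tree is E-F (12); add F.
Step 6: cheapest edge leaving the tree is B-C (14); add B.
MST edges: C-G, A-G, D-G, E-G, E-F, B-C; total weight 10+7+7+12+12+14 = 62.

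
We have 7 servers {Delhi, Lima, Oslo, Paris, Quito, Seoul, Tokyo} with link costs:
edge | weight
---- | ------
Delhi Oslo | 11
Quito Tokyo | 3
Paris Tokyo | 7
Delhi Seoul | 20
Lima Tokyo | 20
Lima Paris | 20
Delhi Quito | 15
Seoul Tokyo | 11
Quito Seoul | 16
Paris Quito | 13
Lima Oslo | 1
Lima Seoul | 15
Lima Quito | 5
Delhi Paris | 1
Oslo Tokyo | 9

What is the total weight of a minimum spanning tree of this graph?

28

Prim's algorithm from Oslo:
Step 1: cheapest edge leaving the tree is Lima Oslo (1); add Lima.
Step 2: cheapest edge leaving the tree is Lima Quito (5); add Quito.
Step 3: cheapest edge leaving the tree is Quito Tokyo (3); add Tokyo.
Step 4: cheapest edge leaving the tree is Paris Tokyo (7); add Paris.
Step 5: cheapest edge leaving the tree is Delhi Paris (1); add Delhi.
Step 6: cheapest edge leaving the tree is Seoul Tokyo (11); add Seoul.
MST edges: Lima Oslo, Lima Quito, Quito Tokyo, Paris Tokyo, Delhi Paris, Seoul Tokyo; total weight 1+5+3+7+1+11 = 28.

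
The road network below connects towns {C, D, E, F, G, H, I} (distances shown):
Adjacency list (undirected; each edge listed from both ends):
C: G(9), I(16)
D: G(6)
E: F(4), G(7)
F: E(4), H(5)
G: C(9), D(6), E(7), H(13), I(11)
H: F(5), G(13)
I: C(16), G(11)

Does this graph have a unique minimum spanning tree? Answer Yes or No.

Kruskal: consider edges lightest-first.
E F (4): add — endpoints in different components.
F H (5): add — endpoints in different components.
D G (6): add — endpoints in different components.
E G (7): add — endpoints in different components.
C G (9): add — endpoints in different components.
G I (11): add — endpoints in different components.
Every non-tree edge has weight strictly greater than the heaviest edge on the tree path between its endpoints, so the MST is unique.

Yes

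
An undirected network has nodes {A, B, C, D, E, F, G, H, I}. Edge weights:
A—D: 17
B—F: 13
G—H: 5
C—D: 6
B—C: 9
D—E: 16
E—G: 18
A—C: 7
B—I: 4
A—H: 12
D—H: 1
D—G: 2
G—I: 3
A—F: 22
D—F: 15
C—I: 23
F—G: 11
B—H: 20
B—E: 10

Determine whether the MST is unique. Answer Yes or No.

Yes

Kruskal: consider edges lightest-first.
D—H (1): add — endpoints in different components.
D—G (2): add — endpoints in different components.
G—I (3): add — endpoints in different components.
B—I (4): add — endpoints in different components.
G—H (5): skip — G and H already connected.
C—D (6): add — endpoints in different components.
A—C (7): add — endpoints in different components.
B—C (9): skip — B and C already connected.
B—E (10): add — endpoints in different components.
F—G (11): add — endpoints in different components.
Every non-tree edge has weight strictly greater than the heaviest edge on the tree path between its endpoints, so the MST is unique.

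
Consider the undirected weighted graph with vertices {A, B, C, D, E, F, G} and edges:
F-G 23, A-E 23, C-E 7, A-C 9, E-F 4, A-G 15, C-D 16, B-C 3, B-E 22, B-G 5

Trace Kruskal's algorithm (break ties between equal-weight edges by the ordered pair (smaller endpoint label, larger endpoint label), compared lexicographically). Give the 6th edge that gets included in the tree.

C-D

Sort edges by weight, then run Kruskal:
B-C (3): add — endpoints in different components.
E-F (4): add — endpoints in different components.
B-G (5): add — endpoints in different components.
C-E (7): add — endpoints in different components.
A-C (9): add — endpoints in different components.
A-G (15): skip — A and G already connected.
C-D (16): add — endpoints in different components.
The 6th edge added is C-D.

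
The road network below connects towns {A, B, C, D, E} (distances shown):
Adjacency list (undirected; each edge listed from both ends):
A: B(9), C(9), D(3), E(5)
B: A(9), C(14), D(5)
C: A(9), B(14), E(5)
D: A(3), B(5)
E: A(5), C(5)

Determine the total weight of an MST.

Prim, starting at E.
Step 1: frontier [A E 5, C E 5] → take A E (5); add A.
Step 2: frontier [A D 3, A B 9, A C 9, C E 5] → take A D (3); add D.
Step 3: frontier [A B 9, A C 9, B D 5, C E 5] → take B D (5); add B.
Step 4: frontier [A C 9, B C 14, C E 5] → take C E (5); add C.
MST edges: A E, A D, B D, C E; total weight 5+3+5+5 = 18.

18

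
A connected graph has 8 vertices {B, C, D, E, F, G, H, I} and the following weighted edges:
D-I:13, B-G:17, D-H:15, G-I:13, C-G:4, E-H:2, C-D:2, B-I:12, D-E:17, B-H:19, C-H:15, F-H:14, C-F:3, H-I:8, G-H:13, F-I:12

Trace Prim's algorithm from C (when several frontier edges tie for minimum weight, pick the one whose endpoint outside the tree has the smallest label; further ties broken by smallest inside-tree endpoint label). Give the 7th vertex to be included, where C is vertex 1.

E

Grow the tree from C using Prim:
Step 1: cheapest edge leaving the tree is C-D (2); add D.
Step 2: cheapest edge leaving the tree is C-F (3); add F.
Step 3: cheapest edge leaving the tree is C-G (4); add G.
Step 4: cheapest edge leaving the tree is F-I (12); add I.
Step 5: cheapest edge leaving the tree is H-I (8); add H.
Step 6: cheapest edge leaving the tree is E-H (2); add E.
Step 7: cheapest edge leaving the tree is B-I (12); add B.
Vertex order: C, D, F, G, I, H, E, B. The 7th vertex is E.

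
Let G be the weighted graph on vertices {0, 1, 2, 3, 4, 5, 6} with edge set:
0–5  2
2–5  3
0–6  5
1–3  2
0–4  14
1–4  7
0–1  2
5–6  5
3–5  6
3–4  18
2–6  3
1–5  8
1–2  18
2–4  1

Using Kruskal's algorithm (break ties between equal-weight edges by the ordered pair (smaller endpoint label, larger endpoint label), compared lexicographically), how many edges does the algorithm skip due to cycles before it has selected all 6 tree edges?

0

Sort edges by weight, then run Kruskal:
2–4 (1): add — endpoints in different components.
0–1 (2): add — endpoints in different components.
0–5 (2): add — endpoints in different components.
1–3 (2): add — endpoints in different components.
2–5 (3): add — endpoints in different components.
2–6 (3): add — endpoints in different components.
Edges rejected before the tree was complete: 0.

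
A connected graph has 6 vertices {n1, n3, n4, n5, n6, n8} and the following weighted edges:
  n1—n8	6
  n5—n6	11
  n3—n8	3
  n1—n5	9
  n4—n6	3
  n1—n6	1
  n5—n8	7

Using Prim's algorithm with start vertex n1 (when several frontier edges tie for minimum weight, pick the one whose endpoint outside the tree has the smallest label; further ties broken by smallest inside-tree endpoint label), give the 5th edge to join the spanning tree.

Prim, starting at n1.
Step 1: cheapest edge leaving the tree is n1—n6 (1); add n6.
Step 2: cheapest edge leaving the tree is n4—n6 (3); add n4.
Step 3: cheapest edge leaving the tree is n1—n8 (6); add n8.
Step 4: cheapest edge leaving the tree is n3—n8 (3); add n3.
Step 5: cheapest edge leaving the tree is n5—n8 (7); add n5.
The 5th edge added is n5—n8.

n5-n8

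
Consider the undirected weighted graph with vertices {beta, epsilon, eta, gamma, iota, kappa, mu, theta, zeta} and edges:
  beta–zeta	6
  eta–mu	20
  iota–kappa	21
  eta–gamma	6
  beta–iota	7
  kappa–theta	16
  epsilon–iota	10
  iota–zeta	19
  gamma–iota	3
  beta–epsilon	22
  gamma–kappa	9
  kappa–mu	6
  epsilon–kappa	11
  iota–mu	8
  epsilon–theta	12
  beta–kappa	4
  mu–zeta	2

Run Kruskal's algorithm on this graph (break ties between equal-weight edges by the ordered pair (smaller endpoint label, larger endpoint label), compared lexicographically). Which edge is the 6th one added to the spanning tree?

beta-iota

Kruskal: consider edges lightest-first.
mu–zeta (2): add — endpoints in different components.
gamma–iota (3): add — endpoints in different components.
beta–kappa (4): add — endpoints in different components.
beta–zeta (6): add — endpoints in different components.
eta–gamma (6): add — endpoints in different components.
kappa–mu (6): skip — mu and kappa already connected.
beta–iota (7): add — endpoints in different components.
iota–mu (8): skip — mu and iota already connected.
gamma–kappa (9): skip — gamma and kappa already connected.
epsilon–iota (10): add — endpoints in different components.
epsilon–kappa (11): skip — epsilon and kappa already connected.
epsilon–theta (12): add — endpoints in different components.
The 6th edge added is beta–iota.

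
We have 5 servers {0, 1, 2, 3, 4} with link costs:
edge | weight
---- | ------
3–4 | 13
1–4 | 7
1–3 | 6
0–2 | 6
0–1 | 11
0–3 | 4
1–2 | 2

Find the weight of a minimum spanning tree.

19

Prim, starting at 1.
Step 1: cheapest edge leaving the tree is 1–2 (2); add 2.
Step 2: cheapest edge leaving the tree is 0–2 (6); add 0.
Step 3: cheapest edge leaving the tree is 0–3 (4); add 3.
Step 4: cheapest edge leaving the tree is 1–4 (7); add 4.
MST edges: 1–2, 0–2, 0–3, 1–4; total weight 2+6+4+7 = 19.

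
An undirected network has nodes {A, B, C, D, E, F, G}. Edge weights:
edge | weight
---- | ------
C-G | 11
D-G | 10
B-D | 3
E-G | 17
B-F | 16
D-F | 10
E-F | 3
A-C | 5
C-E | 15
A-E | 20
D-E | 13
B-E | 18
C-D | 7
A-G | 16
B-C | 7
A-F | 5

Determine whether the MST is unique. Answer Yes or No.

Sort edges by weight, then run Kruskal:
B-D (3): add — endpoints in different components.
E-F (3): add — endpoints in different components.
A-C (5): add — endpoints in different components.
A-F (5): add — endpoints in different components.
B-C (7): add — endpoints in different components.
C-D (7): skip — C and D already connected.
D-F (10): skip — D and F already connected.
D-G (10): add — endpoints in different components.
Non-tree edge C-D has weight 7, equal to the heaviest edge on its tree cycle — swapping gives another MST of the same weight. Not unique.

No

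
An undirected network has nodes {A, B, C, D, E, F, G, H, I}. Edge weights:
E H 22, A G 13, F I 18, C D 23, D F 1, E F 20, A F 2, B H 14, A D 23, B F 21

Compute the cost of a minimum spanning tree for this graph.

Kruskal: consider edges lightest-first.
D F (1): add — endpoints in different components.
A F (2): add — endpoints in different components.
A G (13): add — endpoints in different components.
B H (14): add — endpoints in different components.
F I (18): add — endpoints in different components.
E F (20): add — endpoints in different components.
B F (21): add — endpoints in different components.
E H (22): skip — E and H already connected.
A D (23): skip — A and D already connected.
C D (23): add — endpoints in different components.
MST edges: D F, A F, A G, B H, F I, E F, B F, C D; total weight 1+2+13+14+18+20+21+23 = 112.

112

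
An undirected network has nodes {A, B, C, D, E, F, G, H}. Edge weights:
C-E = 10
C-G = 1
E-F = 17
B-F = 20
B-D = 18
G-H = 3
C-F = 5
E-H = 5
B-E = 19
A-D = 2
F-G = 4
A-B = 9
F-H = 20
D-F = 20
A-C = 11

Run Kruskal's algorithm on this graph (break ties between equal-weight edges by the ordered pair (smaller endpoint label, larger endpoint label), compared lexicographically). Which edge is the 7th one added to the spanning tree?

Sort edges by weight, then run Kruskal:
C-G (1): add — endpoints in different components.
A-D (2): add — endpoints in different components.
G-H (3): add — endpoints in different components.
F-G (4): add — endpoints in different components.
C-F (5): skip — C and F already connected.
E-H (5): add — endpoints in different components.
A-B (9): add — endpoints in different components.
C-E (10): skip — C and E already connected.
A-C (11): add — endpoints in different components.
The 7th edge added is A-C.

A-C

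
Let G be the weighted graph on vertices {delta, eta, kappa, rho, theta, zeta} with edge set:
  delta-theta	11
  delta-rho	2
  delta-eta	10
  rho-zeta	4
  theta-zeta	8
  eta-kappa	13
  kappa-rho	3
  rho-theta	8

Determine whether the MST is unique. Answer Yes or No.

Kruskal: consider edges lightest-first.
delta-rho (2): add — endpoints in different components.
kappa-rho (3): add — endpoints in different components.
rho-zeta (4): add — endpoints in different components.
rho-theta (8): add — endpoints in different components.
theta-zeta (8): skip — theta and zeta already connected.
delta-eta (10): add — endpoints in different components.
Non-tree edge theta-zeta has weight 8, equal to the heaviest edge on its tree cycle — swapping gives another MST of the same weight. Not unique.

No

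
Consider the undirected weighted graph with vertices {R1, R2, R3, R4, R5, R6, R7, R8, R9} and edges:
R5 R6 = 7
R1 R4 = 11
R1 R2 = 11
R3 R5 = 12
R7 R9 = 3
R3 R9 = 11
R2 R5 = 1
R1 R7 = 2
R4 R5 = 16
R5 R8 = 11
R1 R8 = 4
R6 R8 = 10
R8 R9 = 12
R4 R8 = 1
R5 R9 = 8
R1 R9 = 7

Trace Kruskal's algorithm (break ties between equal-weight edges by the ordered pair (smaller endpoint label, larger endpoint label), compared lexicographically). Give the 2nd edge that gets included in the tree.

Kruskal: consider edges lightest-first.
R2 R5 (1): add — endpoints in different components.
R4 R8 (1): add — endpoints in different components.
R1 R7 (2): add — endpoints in different components.
R7 R9 (3): add — endpoints in different components.
R1 R8 (4): add — endpoints in different components.
R1 R9 (7): skip — R1 and R9 already connected.
R5 R6 (7): add — endpoints in different components.
R5 R9 (8): add — endpoints in different components.
R6 R8 (10): skip — R8 and R6 already connected.
R1 R2 (11): skip — R2 and R1 already connected.
R1 R4 (11): skip — R1 and R4 already connected.
R3 R9 (11): add — endpoints in different components.
The 2nd edge added is R4 R8.

R4-R8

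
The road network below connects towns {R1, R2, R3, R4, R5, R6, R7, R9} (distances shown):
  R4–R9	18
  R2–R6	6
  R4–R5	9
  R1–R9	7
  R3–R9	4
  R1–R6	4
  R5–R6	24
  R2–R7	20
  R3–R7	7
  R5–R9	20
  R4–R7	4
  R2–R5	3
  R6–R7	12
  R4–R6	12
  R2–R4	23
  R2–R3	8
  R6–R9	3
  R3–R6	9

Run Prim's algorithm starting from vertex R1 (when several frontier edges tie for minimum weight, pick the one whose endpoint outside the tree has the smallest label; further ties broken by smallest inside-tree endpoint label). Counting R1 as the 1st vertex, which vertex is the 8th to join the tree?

R4

Grow the tree from R1 using Prim:
Step 1: cheapest edge leaving the tree is R1–R6 (4); add R6.
Step 2: cheapest edge leaving the tree is R6–R9 (3); add R9.
Step 3: cheapest edge leaving the tree is R3–R9 (4); add R3.
Step 4: cheapest edge leaving the tree is R2–R6 (6); add R2.
Step 5: cheapest edge leaving the tree is R2–R5 (3); add R5.
Step 6: cheapest edge leaving the tree is R3–R7 (7); add R7.
Step 7: cheapest edge leaving the tree is R4–R7 (4); add R4.
Vertex order: R1, R6, R9, R3, R2, R5, R7, R4. The 8th vertex is R4.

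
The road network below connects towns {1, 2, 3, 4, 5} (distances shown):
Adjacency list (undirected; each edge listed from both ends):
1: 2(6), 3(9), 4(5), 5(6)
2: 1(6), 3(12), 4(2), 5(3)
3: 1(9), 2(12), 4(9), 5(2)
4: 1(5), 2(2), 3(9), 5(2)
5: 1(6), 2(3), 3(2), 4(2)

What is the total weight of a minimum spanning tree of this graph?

11

Kruskal: consider edges lightest-first.
2 4 (2): add. Components now {1} {2,4} {3} {5}
3 5 (2): add. Components now {1} {2,4} {3,5}
4 5 (2): add. Components now {1} {2,3,4,5}
2 5 (3): skip — 2 and 5 already connected.
1 4 (5): add. Components now {1,2,3,4,5}
MST edges: 2 4, 3 5, 4 5, 1 4; total weight 2+2+2+5 = 11.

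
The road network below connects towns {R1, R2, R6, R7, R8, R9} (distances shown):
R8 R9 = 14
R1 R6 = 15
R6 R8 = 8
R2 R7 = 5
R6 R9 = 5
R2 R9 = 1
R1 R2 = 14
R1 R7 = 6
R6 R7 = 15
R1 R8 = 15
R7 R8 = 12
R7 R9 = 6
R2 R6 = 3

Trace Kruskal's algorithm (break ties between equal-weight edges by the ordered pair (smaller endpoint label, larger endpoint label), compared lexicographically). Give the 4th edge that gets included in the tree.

R1-R7

Sort edges by weight, then run Kruskal:
R2 R9 (1): add. Components now {R1} {R8} {R2,R9} {R7} {R6}
R2 R6 (3): add. Components now {R1} {R8} {R2,R6,R9} {R7}
R2 R7 (5): add. Components now {R1} {R8} {R2,R6,R7,R9}
R6 R9 (5): skip — R9 and R6 already connected.
R1 R7 (6): add. Components now {R1,R2,R6,R7,R9} {R8}
R7 R9 (6): skip — R9 and R7 already connected.
R6 R8 (8): add. Components now {R1,R2,R6,R7,R8,R9}
The 4th edge added is R1 R7.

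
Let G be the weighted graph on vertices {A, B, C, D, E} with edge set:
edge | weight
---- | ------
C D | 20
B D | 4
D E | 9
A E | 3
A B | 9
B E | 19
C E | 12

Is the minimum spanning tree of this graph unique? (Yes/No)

No

Sort edges by weight, then run Kruskal:
A E (3): add. Components now {A,E} {B} {C} {D}
B D (4): add. Components now {A,E} {B,D} {C}
A B (9): add. Components now {A,B,D,E} {C}
D E (9): skip — D and E already connected.
C E (12): add. Components now {A,B,C,D,E}
Non-tree edge D E has weight 9, equal to the heaviest edge on its tree cycle — swapping gives another MST of the same weight. Not unique.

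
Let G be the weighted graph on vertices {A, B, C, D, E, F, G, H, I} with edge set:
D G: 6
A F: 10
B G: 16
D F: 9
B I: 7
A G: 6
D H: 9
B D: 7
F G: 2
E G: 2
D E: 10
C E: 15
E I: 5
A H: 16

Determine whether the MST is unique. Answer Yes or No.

Kruskal: consider edges lightest-first.
E G (2): add — endpoints in different components.
F G (2): add — endpoints in different components.
E I (5): add — endpoints in different components.
A G (6): add — endpoints in different components.
D G (6): add — endpoints in different components.
B D (7): add — endpoints in different components.
B I (7): skip — B and I already connected.
D F (9): skip — D and F already connected.
D H (9): add — endpoints in different components.
A F (10): skip — A and F already connected.
D E (10): skip — D and E already connected.
C E (15): add — endpoints in different components.
Non-tree edge B I has weight 7, equal to the heaviest edge on its tree cycle — swapping gives another MST of the same weight. Not unique.

No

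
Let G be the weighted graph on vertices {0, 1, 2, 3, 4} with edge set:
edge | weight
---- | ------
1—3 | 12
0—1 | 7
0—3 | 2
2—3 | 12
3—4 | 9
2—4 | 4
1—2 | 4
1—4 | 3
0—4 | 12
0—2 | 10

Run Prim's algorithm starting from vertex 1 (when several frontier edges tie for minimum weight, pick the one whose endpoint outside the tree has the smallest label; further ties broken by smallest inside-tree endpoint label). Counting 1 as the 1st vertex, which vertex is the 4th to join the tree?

Prim's algorithm from 1:
Step 1: frontier [1—4 3, 1—2 4, 0—1 7, 1—3 12] → take 1—4 (3); add 4.
Step 2: frontier [1—2 4, 0—1 7, 1—3 12, 2—4 4, 3—4 9, 0—4 12] → take 1—2 (4); add 2.
Step 3: frontier [0—1 7, 1—3 12, 0—2 10, 2—3 12, 3—4 9, 0—4 12] → take 0—1 (7); add 0.
Step 4: frontier [0—3 2, 1—3 12, 2—3 12, 3—4 9] → take 0—3 (2); add 3.
Vertex order: 1, 4, 2, 0, 3. The 4th vertex is 0.

0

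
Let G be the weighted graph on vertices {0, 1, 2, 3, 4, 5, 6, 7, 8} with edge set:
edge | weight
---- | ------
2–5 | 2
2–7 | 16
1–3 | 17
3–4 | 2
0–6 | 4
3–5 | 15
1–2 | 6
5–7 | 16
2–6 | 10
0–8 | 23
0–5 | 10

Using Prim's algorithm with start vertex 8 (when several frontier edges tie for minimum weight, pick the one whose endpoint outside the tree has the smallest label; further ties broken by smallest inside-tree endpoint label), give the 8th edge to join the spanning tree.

2-7

Prim's algorithm from 8:
Step 1: cheapest edge leaving the tree is 0–8 (23); add 0.
Step 2: cheapest edge leaving the tree is 0–6 (4); add 6.
Step 3: cheapest edge leaving the tree is 2–6 (10); add 2.
Step 4: cheapest edge leaving the tree is 2–5 (2); add 5.
Step 5: cheapest edge leaving the tree is 1–2 (6); add 1.
Step 6: cheapest edge leaving the tree is 3–5 (15); add 3.
Step 7: cheapest edge leaving the tree is 3–4 (2); add 4.
Step 8: cheapest edge leaving the tree is 2–7 (16); add 7.
The 8th edge added is 2–7.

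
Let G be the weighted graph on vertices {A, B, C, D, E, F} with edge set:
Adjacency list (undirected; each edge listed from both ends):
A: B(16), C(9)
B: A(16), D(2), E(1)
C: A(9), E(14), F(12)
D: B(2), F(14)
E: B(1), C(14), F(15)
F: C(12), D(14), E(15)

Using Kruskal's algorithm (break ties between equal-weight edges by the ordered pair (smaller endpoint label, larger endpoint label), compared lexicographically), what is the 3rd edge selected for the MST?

Kruskal: consider edges lightest-first.
B E (1): add — endpoints in different components.
B D (2): add — endpoints in different components.
A C (9): add — endpoints in different components.
C F (12): add — endpoints in different components.
C E (14): add — endpoints in different components.
The 3rd edge added is A C.

A-C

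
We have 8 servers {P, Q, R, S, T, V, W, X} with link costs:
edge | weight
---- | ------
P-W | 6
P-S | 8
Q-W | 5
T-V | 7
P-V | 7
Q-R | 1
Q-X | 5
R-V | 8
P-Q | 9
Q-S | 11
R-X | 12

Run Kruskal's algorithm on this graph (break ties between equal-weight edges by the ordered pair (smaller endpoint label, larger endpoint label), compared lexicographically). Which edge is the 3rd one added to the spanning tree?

Kruskal's algorithm — process edges by increasing weight (ties by edge label):
Q-R (1): add — endpoints in different components.
Q-W (5): add — endpoints in different components.
Q-X (5): add — endpoints in different components.
P-W (6): add — endpoints in different components.
P-V (7): add — endpoints in different components.
T-V (7): add — endpoints in different components.
P-S (8): add — endpoints in different components.
The 3rd edge added is Q-X.

Q-X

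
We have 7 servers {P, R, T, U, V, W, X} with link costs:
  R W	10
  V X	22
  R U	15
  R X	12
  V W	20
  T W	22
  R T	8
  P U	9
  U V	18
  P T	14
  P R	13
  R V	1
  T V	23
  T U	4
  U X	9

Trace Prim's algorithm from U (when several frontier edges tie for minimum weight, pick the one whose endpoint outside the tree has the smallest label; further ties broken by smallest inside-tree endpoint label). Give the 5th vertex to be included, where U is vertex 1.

P

Prim's algorithm from U:
Step 1: cheapest edge leaving the tree is T U (4); add T.
Step 2: cheapest edge leaving the tree is R T (8); add R.
Step 3: cheapest edge leaving the tree is R V (1); add V.
Step 4: cheapest edge leaving the tree is P U (9); add P.
Step 5: cheapest edge leaving the tree is U X (9); add X.
Step 6: cheapest edge leaving the tree is R W (10); add W.
Vertex order: U, T, R, V, P, X, W. The 5th vertex is P.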